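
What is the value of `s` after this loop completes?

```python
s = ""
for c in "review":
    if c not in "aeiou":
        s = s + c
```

Remove vowels from 'review'
`s` takes the values: "" → "r" → "rv" → "rvw"

Answer: "rvw"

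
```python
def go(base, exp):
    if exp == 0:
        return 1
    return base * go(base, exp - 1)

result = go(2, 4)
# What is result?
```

go(2, 4) = 2 * 2 * 2 * 2 = 16

Answer: 16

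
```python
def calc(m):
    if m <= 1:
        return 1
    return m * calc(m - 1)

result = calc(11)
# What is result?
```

calc(11) = 11 * 10 * 9 * 8 * 7 * 6 * 5 * 4 * 3 * 2 * 1 = 39916800

Answer: 39916800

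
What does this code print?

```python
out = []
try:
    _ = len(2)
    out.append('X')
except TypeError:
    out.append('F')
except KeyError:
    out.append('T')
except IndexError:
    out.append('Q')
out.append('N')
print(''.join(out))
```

Execution trace: 'F' (except TypeError) → 'N' (after the try/except). Output: FN

Answer: FN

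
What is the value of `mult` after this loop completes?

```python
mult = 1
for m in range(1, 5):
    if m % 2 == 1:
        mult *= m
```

Product of odd numbers 1 to 4
`mult` takes the values: 1 → 3

Answer: 3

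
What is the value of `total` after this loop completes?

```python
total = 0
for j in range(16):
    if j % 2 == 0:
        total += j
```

Sum of even numbers 0 to 15
`total` takes the values: 0 → 2 → 6 → 12 → 20 → 30 → 42 → 56

Answer: 56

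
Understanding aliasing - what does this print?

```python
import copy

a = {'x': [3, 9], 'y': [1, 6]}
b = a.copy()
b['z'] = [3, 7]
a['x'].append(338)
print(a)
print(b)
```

Key concept: shallow copy of dict with mutable values.
Step by step:
`a = {'x': [3, 9], 'y': [1, 6]}` → a = {'x': [3, 9], 'y': [1, 6]}
`b = a.copy()` → b = {'x': [3, 9], 'y': [1, 6]}
`b['z'] = [3, 7]` → b = {'x': [3, 9], 'y': [1, 6], 'z': [3, 7]}
`a['x'].append(338)` → a = {'x': [3, 9, 338], 'y': [1, 6]}; b = {'x': [3, 9, 338], 'y': [1, 6], 'z': [3, 7]}
`print(a)` → prints {'x': [3, 9, 338], 'y': [1, 6]}
`print(b)` → prints {'x': [3, 9, 338], 'y': [1, 6], 'z': [3, 7]}

Answer:
{'x': [3, 9, 338], 'y': [1, 6]}
{'x': [3, 9, 338], 'y': [1, 6], 'z': [3, 7]}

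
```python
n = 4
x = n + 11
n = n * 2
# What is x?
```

Trace:
`n = 4` → n = 4
`x = n + 11` → x = 15
`n = n * 2` → n = 8
So x = 15

Answer: 15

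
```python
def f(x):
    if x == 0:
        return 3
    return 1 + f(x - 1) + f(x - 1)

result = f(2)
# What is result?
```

f(x) = 1 + 2·f(x-1), f(0)=3. Closed form: (3+1)·2^2 - 1 = 15.

Answer: 15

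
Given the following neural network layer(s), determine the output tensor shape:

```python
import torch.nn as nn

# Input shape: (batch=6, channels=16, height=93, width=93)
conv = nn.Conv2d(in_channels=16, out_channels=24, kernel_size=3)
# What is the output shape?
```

Input: (6, 16, 93, 93) -> Output: (6, 24, 91, 91)

Answer: (6, 24, 91, 91)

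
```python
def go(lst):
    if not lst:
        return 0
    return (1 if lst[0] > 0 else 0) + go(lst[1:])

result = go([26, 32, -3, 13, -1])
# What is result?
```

Count of positive elements in [26, 32, -3, 13, -1] = 3

Answer: 3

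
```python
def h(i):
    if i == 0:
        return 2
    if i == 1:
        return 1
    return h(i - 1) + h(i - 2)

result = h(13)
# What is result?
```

Build up from base cases: h(0)=2, h(1)=1, h(2)=3, h(3)=4, h(4)=7, h(5)=11, h(6)=18, ..., h(13)=521

Answer: 521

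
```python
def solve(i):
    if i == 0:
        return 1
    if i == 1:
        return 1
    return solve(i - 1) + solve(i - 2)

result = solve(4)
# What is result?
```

Build up from base cases: solve(0)=1, solve(1)=1, solve(2)=2, solve(3)=3, solve(4)=5

Answer: 5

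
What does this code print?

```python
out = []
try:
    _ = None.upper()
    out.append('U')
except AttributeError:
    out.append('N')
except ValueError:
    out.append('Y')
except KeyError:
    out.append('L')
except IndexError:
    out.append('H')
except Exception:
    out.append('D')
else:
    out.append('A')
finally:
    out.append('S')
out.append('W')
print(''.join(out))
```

Execution trace: 'N' (except AttributeError) → 'S' (finally) → 'W' (after the try/except). Output: NSW

Answer: NSW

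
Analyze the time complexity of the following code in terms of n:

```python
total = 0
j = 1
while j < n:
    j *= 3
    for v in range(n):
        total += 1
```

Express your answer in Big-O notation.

Each loop level contributes: log n × n. Multiplying the contributions gives O(n log n).

Answer: O(n log n)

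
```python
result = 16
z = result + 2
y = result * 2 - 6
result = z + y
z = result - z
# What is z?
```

Trace:
`result = 16` → result = 16
`z = result + 2` → z = 18
`y = result * 2 - 6` → y = 26
`result = z + y` → result = 44
`z = result - z` → z = 26
So z = 26

Answer: 26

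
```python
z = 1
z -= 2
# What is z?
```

Trace:
`z = 1` → z = 1
`z -= 2` → z = -1
So z = -1

Answer: -1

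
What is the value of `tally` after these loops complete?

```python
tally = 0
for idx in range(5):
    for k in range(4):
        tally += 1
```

5 * 4 = 20
`tally` takes the values: 0 → 1 → 2 → 3 → 4 → 5 → 6 → 7 → 8 → 9 → 10 → 11 → 12 → 13 → 14 → 15 → 16 → 17 → 18 → 19 → 20

Answer: 20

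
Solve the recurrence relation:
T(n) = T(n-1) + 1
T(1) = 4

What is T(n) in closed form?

Unrolling: T(n) = T(1) + 1·(n-1) = 4 + 1(n-1) = n + 3.

Answer: T(n) = n + 3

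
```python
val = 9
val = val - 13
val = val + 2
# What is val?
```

Trace:
`val = 9` → val = 9
`val = val - 13` → val = -4
`val = val + 2` → val = -2
So val = -2

Answer: -2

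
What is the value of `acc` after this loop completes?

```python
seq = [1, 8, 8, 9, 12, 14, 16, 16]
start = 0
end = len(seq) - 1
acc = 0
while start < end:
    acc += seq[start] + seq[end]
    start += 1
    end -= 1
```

Sum of pairs from ends
`acc` takes the values: 0 → 17 → 41 → 63 → 84

Answer: 84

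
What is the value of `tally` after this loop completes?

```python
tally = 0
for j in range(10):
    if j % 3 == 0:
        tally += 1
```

Count numbers divisible by 3 in range(10)
`tally` takes the values: 0 → 1 → 2 → 3 → 4

Answer: 4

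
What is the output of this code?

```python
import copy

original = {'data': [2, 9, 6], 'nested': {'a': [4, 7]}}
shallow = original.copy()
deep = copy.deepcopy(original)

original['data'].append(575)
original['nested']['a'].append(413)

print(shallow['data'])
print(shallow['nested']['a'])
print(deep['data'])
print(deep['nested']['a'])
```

Key concept: comparing shallow vs deep copy.
Step by step:
`original = {'data': [2, 9, 6], 'nested': {'a': [4, 7]}}` → original = {'data': [2, 9, 6], 'nested': {'a': [4, 7]}}
`shallow = original.copy()` → shallow = {'data': [2, 9, 6], 'nested': {'a': [4, 7]}}
`deep = copy.deepcopy(original)` → deep = {'data': [2, 9, 6], 'nested': {'a': [4, 7]}}
`original['data'].append(575)` → original = {'data': [2, 9, 6, 575], 'nested': {'a': [4, 7]}}; shallow = {'data': [2, 9, 6, 575], 'nested': {'a': [4, 7]}}
`original['nested']['a'].append(413)` → original = {'data': [2, 9, 6, 575], 'nested': {'a': [4, 7, 413]}}; shallow = {'data': [2, 9, 6, 575], 'nested': {'a': [4, 7, 413]}}
`print(shallow['data'])` → prints [2, 9, 6, 575]
`print(shallow['nested']['a'])` → prints [4, 7, 413]
`print(deep['data'])` → prints [2, 9, 6]
`print(deep['nested']['a'])` → prints [4, 7]

Answer:
[2, 9, 6, 575]
[4, 7, 413]
[2, 9, 6]
[4, 7]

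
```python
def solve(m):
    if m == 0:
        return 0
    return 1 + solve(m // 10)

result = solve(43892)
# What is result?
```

Count of digits of 43892: 5

Answer: 5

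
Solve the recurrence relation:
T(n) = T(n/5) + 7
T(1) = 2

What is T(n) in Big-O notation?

Each step divides n by 5 and adds 7. After log_5(n) steps we reach T(1)=2. So T(n) = 7·log_5(n) + 2 = O(log n).

Answer: O(log n)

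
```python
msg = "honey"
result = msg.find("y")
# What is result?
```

Trace:
`msg = "honey"` → msg = 'honey'
`result = msg.find("y")` → result = 4
So result = 4

Answer: 4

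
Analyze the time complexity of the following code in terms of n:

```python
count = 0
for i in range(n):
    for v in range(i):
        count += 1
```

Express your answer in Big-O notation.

Each loop level contributes: n × n. Multiplying the contributions gives O(n^2).

Answer: O(n^2)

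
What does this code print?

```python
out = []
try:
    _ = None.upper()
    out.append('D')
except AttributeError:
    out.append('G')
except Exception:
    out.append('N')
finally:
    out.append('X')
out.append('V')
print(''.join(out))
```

Execution trace: 'G' (except AttributeError) → 'X' (finally) → 'V' (after the try/except). Output: GXV

Answer: GXV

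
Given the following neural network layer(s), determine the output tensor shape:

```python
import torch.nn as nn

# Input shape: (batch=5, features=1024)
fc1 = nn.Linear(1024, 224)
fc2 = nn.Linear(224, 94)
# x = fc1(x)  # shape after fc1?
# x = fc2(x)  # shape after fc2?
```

Input: (5, 1024) -> after fc1: (5, 224) -> Output: (5, 94)

Answer: (5, 94)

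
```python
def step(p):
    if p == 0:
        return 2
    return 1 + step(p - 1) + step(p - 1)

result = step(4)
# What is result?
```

step(p) = 1 + 2·step(p-1), step(0)=2. Closed form: (2+1)·2^4 - 1 = 47.

Answer: 47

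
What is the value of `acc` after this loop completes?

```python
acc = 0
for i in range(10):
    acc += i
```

Sum of 0 to 9 = 45
`acc` takes the values: 0 → 1 → 3 → 6 → 10 → 15 → 21 → 28 → 36 → 45

Answer: 45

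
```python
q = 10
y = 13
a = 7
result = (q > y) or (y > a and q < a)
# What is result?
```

Trace:
`q = 10` → q = 10
`y = 13` → y = 13
`a = 7` → a = 7
`result = (q > y) or (y > a and q < a)` → result = False
So result = False

Answer: False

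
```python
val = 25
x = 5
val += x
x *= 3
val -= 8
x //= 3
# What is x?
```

Trace:
`val = 25` → val = 25
`x = 5` → x = 5
`val += x` → val = 30
`x *= 3` → x = 15
`val -= 8` → val = 22
`x //= 3` → x = 5
So x = 5

Answer: 5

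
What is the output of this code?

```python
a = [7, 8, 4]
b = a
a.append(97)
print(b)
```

Key concept: basic list aliasing.
Step by step:
`a = [7, 8, 4]` → a = [7, 8, 4]
`b = a` → b = [7, 8, 4] (same object as a)
`a.append(97)` → a = [7, 8, 4, 97] (same object as b); b = [7, 8, 4, 97] (same object as a)
`print(b)` → prints [7, 8, 4, 97]

Answer: [7, 8, 4, 97]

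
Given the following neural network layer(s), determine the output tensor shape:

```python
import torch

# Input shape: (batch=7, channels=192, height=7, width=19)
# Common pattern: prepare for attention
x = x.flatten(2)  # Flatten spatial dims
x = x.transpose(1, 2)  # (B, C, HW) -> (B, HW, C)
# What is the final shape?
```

Input: (7, 192, 7, 19) -> after flatten(2): (7, 192, 133) -> Output: (7, 133, 192)

Answer: (7, 133, 192)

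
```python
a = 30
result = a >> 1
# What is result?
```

Trace:
`a = 30` → a = 30
`result = a >> 1` → result = 15
So result = 15

Answer: 15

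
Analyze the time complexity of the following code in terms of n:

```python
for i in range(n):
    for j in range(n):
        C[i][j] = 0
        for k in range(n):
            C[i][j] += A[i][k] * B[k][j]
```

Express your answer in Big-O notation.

This is Naive matrix multiplication. Time complexity: O(n³).

Answer: O(n³)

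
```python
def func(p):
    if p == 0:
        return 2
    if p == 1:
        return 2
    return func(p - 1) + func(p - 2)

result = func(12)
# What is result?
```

Build up from base cases: func(0)=2, func(1)=2, func(2)=4, func(3)=6, func(4)=10, func(5)=16, func(6)=26, ..., func(12)=466

Answer: 466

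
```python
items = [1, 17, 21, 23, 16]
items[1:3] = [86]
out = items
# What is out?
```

Trace:
`items = [1, 17, 21, 23, 16]` → items = [1, 17, 21, 23, 16]
`items[1:3] = [86]` → items = [1, 86, 23, 16]
`out = items` → out = [1, 86, 23, 16]
So out = [1, 86, 23, 16]

Answer: [1, 86, 23, 16]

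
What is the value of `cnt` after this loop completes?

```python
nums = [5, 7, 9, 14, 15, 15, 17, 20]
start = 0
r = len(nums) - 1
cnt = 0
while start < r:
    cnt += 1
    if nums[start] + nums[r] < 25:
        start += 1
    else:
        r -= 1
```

Steps to find pair summing to 25
`cnt` takes the values: 0 → 1 → 2 → 3 → 4 → 5 → 6 → 7

Answer: 7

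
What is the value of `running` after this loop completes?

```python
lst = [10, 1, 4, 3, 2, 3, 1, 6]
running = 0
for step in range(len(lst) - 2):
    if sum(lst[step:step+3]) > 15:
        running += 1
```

Count windows with sum > 15
`running` takes the values: 0

Answer: 0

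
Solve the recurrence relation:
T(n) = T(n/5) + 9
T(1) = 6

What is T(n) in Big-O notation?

Each step divides n by 5 and adds 9. After log_5(n) steps we reach T(1)=6. So T(n) = 9·log_5(n) + 6 = O(log n).

Answer: O(log n)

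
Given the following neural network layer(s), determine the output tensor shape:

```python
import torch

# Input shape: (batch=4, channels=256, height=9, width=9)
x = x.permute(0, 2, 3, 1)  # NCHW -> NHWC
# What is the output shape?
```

Input: (4, 256, 9, 9) -> Output: (4, 9, 9, 256)

Answer: (4, 9, 9, 256)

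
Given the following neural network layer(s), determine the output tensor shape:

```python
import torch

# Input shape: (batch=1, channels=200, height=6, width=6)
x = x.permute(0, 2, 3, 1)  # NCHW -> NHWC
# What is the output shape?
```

Input: (1, 200, 6, 6) -> Output: (1, 6, 6, 200)

Answer: (1, 6, 6, 200)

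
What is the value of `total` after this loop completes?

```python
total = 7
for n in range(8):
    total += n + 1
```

Start at 7, add 1 to 8 = 43
`total` takes the values: 7 → 8 → 10 → 13 → 17 → 22 → 28 → 35 → 43

Answer: 43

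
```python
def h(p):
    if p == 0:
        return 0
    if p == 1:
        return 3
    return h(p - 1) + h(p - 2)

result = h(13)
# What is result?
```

Build up from base cases: h(0)=0, h(1)=3, h(2)=3, h(3)=6, h(4)=9, h(5)=15, h(6)=24, ..., h(13)=699

Answer: 699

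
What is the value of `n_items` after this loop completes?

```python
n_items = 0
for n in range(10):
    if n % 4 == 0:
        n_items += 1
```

Count numbers divisible by 4 in range(10)
`n_items` takes the values: 0 → 1 → 2 → 3

Answer: 3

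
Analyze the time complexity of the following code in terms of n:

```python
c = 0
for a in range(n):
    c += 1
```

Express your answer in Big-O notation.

Each loop level contributes: n. Multiplying the contributions gives O(n).

Answer: O(n)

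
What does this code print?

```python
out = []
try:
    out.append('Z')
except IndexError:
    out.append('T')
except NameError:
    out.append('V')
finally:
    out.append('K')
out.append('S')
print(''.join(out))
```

Execution trace: 'Z' (try body, no exception) → 'K' (finally) → 'S' (after the try/except). Output: ZKS

Answer: ZKS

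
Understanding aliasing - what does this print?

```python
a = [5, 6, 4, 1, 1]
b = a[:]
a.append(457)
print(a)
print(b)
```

Key concept: slice [:] creates copy.
Step by step:
`a = [5, 6, 4, 1, 1]` → a = [5, 6, 4, 1, 1]
`b = a[:]` → b = [5, 6, 4, 1, 1]
`a.append(457)` → a = [5, 6, 4, 1, 1, 457]
`print(a)` → prints [5, 6, 4, 1, 1, 457]
`print(b)` → prints [5, 6, 4, 1, 1]

Answer:
[5, 6, 4, 1, 1, 457]
[5, 6, 4, 1, 1]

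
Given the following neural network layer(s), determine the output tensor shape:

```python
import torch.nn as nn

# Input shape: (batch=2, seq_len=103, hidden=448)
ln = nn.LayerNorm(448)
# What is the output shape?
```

Input: (2, 103, 448) -> Output: (2, 103, 448)

Answer: (2, 103, 448)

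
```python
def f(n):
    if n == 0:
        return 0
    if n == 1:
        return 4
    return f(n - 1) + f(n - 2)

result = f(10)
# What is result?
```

Build up from base cases: f(0)=0, f(1)=4, f(2)=4, f(3)=8, f(4)=12, f(5)=20, f(6)=32, ..., f(10)=220

Answer: 220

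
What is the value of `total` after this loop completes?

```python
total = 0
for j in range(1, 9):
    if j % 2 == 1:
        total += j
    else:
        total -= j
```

Add odd, subtract even
`total` takes the values: 0 → 1 → -1 → 2 → -2 → 3 → -3 → 4 → -4

Answer: -4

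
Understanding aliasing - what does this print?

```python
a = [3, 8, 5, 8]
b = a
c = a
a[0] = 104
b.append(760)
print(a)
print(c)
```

Key concept: multiple aliases.
Step by step:
`a = [3, 8, 5, 8]` → a = [3, 8, 5, 8]
`b = a` → b = [3, 8, 5, 8] (same object as a)
`c = a` → c = [3, 8, 5, 8] (same object as a, b)
`a[0] = 104` → a = [104, 8, 5, 8] (same object as b, c); b = [104, 8, 5, 8] (same object as a, c); c = [104, 8, 5, 8] (same object as a, b)
`b.append(760)` → a = [104, 8, 5, 8, 760] (same object as b, c); b = [104, 8, 5, 8, 760] (same object as a, c); c = [104, 8, 5, 8, 760] (same object as a, b)
`print(a)` → prints [104, 8, 5, 8, 760]
`print(c)` → prints [104, 8, 5, 8, 760]

Answer:
[104, 8, 5, 8, 760]
[104, 8, 5, 8, 760]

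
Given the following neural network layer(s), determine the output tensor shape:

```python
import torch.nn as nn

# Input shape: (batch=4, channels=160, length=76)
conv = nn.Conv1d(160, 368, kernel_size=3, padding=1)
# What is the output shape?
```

Input: (4, 160, 76) -> Output: (4, 368, 76)

Answer: (4, 368, 76)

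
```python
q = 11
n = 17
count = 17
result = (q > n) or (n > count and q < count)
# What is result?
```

Trace:
`q = 11` → q = 11
`n = 17` → n = 17
`count = 17` → count = 17
`result = (q > n) or (n > count and q < count)` → result = False
So result = False

Answer: False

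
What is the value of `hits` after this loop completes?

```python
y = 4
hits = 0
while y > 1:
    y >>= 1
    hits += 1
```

Count right shifts until 1
`hits` takes the values: 0 → 1 → 2

Answer: 2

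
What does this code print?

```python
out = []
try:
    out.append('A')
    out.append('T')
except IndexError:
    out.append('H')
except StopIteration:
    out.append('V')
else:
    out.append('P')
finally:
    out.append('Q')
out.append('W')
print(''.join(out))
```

Execution trace: 'A' (try body) → 'T' (try body, no exception) → 'P' (else) → 'Q' (finally) → 'W' (after the try/except). Output: ATPQW

Answer: ATPQW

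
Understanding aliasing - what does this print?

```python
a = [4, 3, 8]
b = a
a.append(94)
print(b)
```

Key concept: basic list aliasing.
Step by step:
`a = [4, 3, 8]` → a = [4, 3, 8]
`b = a` → b = [4, 3, 8] (same object as a)
`a.append(94)` → a = [4, 3, 8, 94] (same object as b); b = [4, 3, 8, 94] (same object as a)
`print(b)` → prints [4, 3, 8, 94]

Answer: [4, 3, 8, 94]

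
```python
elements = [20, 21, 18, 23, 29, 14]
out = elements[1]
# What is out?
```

Trace:
`elements = [20, 21, 18, 23, 29, 14]` → elements = [20, 21, 18, 23, 29, 14]
`out = elements[1]` → out = 21
So out = 21

Answer: 21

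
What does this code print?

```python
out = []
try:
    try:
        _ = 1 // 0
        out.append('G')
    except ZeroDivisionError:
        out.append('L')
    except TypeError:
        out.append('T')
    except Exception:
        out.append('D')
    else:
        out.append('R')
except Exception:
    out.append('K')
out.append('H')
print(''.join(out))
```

Execution trace: 'L' (inner except ZeroDivisionError) → 'H' (after the try/except). Output: LH

Answer: LH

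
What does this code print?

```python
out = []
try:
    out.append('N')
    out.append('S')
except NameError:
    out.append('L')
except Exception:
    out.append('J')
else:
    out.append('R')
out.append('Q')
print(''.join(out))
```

Execution trace: 'N' (try body) → 'S' (try body, no exception) → 'R' (else) → 'Q' (after the try/except). Output: NSRQ

Answer: NSRQ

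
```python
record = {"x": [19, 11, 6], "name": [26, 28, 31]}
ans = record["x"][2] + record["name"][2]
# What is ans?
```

Trace:
`record = {"x": [19, 11, 6], "name": [26, 28, 31]}` → record = {'x': [19, 11, 6], 'name': [26, 28, 31]}
`ans = record["x"][2] + record["name"][2]` → ans = 37
So ans = 37

Answer: 37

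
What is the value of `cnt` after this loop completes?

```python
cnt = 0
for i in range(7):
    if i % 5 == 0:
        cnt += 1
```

Count numbers divisible by 5 in range(7)
`cnt` takes the values: 0 → 1 → 2

Answer: 2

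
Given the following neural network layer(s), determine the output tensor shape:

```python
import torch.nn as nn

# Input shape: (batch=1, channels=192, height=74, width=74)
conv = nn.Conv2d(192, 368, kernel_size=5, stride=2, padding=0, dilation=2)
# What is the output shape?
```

Input: (1, 192, 74, 74) -> Output: (1, 368, 33, 33)

Answer: (1, 368, 33, 33)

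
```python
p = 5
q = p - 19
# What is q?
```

Trace:
`p = 5` → p = 5
`q = p - 19` → q = -14
So q = -14

Answer: -14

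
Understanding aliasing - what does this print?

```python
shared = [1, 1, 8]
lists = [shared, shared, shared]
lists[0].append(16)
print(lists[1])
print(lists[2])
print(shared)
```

Key concept: list of same reference.
Step by step:
`shared = [1, 1, 8]` → shared = [1, 1, 8]
`lists = [shared, shared, shared]` → lists = [[1, 1, 8], [1, 1, 8], [1, 1, 8]]
`lists[0].append(16)` → shared = [1, 1, 8, 16]; lists = [[1, 1, 8, 16], [1, 1, 8, 16], [1, 1, 8, 16]]
`print(lists[1])` → prints [1, 1, 8, 16]
`print(lists[2])` → prints [1, 1, 8, 16]
`print(shared)` → prints [1, 1, 8, 16]

Answer:
[1, 1, 8, 16]
[1, 1, 8, 16]
[1, 1, 8, 16]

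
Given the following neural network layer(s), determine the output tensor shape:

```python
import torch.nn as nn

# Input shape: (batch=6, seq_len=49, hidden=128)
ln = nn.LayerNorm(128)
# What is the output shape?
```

Input: (6, 49, 128) -> Output: (6, 49, 128)

Answer: (6, 49, 128)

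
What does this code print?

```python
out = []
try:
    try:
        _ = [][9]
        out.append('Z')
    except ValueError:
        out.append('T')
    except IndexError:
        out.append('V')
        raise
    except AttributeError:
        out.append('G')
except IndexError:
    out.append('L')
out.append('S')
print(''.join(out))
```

Execution trace: 'V' (inner except IndexError) → 'L' (outer except IndexError) → 'S' (after the try/except). Output: VLS

Answer: VLS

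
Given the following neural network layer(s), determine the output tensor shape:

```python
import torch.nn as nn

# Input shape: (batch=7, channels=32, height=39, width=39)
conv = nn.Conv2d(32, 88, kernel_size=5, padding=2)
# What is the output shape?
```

Input: (7, 32, 39, 39) -> Output: (7, 88, 39, 39)

Answer: (7, 88, 39, 39)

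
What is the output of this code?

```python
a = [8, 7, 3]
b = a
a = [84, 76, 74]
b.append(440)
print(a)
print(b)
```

Key concept: rebinding vs mutation: a is rebound to a new list, b still points at the original.
Step by step:
`a = [8, 7, 3]` → a = [8, 7, 3]
`b = a` → b = [8, 7, 3] (same object as a)
`a = [84, 76, 74]` → a = [84, 76, 74]
`b.append(440)` → b = [8, 7, 3, 440]
`print(a)` → prints [84, 76, 74]
`print(b)` → prints [8, 7, 3, 440]

Answer:
[84, 76, 74]
[8, 7, 3, 440]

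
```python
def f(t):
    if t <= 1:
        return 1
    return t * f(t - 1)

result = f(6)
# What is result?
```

f(6) = 6 * 5 * 4 * 3 * 2 * 1 = 720

Answer: 720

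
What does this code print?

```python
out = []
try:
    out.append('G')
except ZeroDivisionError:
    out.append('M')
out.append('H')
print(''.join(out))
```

Execution trace: 'G' (try body, no exception) → 'H' (after the try/except). Output: GH

Answer: GH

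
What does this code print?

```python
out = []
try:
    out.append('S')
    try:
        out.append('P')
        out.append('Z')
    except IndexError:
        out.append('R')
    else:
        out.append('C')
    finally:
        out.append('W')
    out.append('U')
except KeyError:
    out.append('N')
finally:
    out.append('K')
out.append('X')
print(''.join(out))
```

Execution trace: 'S' (try body) → 'P' (inner try body) → 'Z' (inner try body, no exception) → 'C' (inner else) → 'W' (inner finally) → 'U' (try body, no exception) → 'K' (finally) → 'X' (after the try/except). Output: SPZCWUKX

Answer: SPZCWUKX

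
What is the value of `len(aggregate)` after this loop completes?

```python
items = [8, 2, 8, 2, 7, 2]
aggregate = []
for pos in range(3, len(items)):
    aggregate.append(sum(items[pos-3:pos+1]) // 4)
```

Number of 4-element averages
`aggregate` takes the values: [] → [5] → [5, 4] → [5, 4, 4]
So `len(aggregate)` = 3

Answer: 3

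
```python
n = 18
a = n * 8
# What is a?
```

Trace:
`n = 18` → n = 18
`a = n * 8` → a = 144
So a = 144

Answer: 144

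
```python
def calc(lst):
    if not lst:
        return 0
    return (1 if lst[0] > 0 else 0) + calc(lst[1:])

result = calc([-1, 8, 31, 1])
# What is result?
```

Count of positive elements in [-1, 8, 31, 1] = 3

Answer: 3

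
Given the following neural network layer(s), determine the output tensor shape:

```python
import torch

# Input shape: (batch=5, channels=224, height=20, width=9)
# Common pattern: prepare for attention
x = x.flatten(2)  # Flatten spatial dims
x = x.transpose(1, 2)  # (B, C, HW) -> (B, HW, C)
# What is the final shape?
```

Input: (5, 224, 20, 9) -> after flatten(2): (5, 224, 180) -> Output: (5, 180, 224)

Answer: (5, 180, 224)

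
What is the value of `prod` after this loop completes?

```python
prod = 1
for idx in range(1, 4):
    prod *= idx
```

3! = 6
`prod` takes the values: 1 → 2 → 6

Answer: 6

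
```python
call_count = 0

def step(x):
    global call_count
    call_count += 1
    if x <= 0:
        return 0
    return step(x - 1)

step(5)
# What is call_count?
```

Linear recursion stepping by 1: 6 calls from x=5 down to ≤0.

Answer: 6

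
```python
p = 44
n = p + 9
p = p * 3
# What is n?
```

Trace:
`p = 44` → p = 44
`n = p + 9` → n = 53
`p = p * 3` → p = 132
So n = 53

Answer: 53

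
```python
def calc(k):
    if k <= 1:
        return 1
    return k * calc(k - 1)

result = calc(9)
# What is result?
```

calc(9) = 9 * 8 * 7 * 6 * 5 * 4 * 3 * 2 * 1 = 362880

Answer: 362880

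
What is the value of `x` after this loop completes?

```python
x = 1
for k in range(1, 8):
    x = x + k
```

Start at 1, add 1 through 7
`x` takes the values: 1 → 2 → 4 → 7 → 11 → 16 → 22 → 29

Answer: 29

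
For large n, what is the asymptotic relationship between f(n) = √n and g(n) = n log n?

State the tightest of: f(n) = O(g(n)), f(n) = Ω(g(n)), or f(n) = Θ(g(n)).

√n vs n log n: f(n) = O(g(n)) but not Ω(g(n)) — n log n grows strictly faster than √n.

Answer: f(n) = O(g(n)) but not Ω(g(n)) — n log n grows strictly faster than √n.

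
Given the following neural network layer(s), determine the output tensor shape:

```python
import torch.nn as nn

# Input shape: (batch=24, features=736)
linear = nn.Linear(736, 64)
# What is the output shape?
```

Input: (24, 736) -> Output: (24, 64)

Answer: (24, 64)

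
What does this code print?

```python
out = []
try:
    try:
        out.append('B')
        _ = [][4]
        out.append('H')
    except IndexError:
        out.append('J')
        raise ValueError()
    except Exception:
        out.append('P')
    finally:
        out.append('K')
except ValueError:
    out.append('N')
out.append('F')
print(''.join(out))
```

Execution trace: 'B' (inner try body) → 'J' (inner except IndexError) → 'K' (inner finally) → 'N' (outer except ValueError) → 'F' (after the try/except). Output: BJKNF

Answer: BJKNF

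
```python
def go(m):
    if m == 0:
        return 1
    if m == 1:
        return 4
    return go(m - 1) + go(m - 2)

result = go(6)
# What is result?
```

Build up from base cases: go(0)=1, go(1)=4, go(2)=5, go(3)=9, go(4)=14, go(5)=23, go(6)=37

Answer: 37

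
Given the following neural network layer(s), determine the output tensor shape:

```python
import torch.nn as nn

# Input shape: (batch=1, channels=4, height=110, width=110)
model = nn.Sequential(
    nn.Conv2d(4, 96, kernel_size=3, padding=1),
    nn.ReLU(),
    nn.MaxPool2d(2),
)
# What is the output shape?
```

Input: (1, 4, 110, 110) -> after Conv2d: (1, 96, 110, 110) -> after ReLU: (1, 96, 110, 110) -> Output: (1, 96, 55, 55)

Answer: (1, 96, 55, 55)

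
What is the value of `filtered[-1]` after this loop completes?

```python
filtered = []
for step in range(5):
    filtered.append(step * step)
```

Last element of squares 0 to 4
`filtered` takes the values: [] → [0] → [0, 1] → [0, 1, 4] → [0, 1, 4, 9] → [0, 1, 4, 9, 16]
So `filtered[-1]` = 16

Answer: 16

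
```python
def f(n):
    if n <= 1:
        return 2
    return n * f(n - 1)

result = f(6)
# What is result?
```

f(6) = 6 * 5 * 4 * 3 * 2 * 2 = 1440

Answer: 1440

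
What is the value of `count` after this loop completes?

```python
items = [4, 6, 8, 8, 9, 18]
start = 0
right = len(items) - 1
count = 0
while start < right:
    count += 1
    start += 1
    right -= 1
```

Iterations until pointers meet (list length 6)
`count` takes the values: 0 → 1 → 2 → 3

Answer: 3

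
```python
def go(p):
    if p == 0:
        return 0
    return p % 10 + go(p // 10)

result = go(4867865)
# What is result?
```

Sum of digits of 4867865: 5 + 6 + 8 + 7 + 6 + 8 + 4 = 44

Answer: 44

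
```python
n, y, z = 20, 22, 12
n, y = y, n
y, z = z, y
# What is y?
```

Trace:
`n, y, z = 20, 22, 12` → n = 20; y = 22; z = 12
`n, y = y, n` → n = 22; y = 20
`y, z = z, y` → y = 12; z = 20
So y = 12

Answer: 12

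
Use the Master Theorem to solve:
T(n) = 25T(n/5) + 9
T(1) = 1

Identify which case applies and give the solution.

a=25, b=5, f(n)=9. log_5(25) = 2. Since c=0 < 2, Case 1 applies: T(n) = Θ(n^log_b(a)) = O(n^2).

Answer: O(n^2) - Case 1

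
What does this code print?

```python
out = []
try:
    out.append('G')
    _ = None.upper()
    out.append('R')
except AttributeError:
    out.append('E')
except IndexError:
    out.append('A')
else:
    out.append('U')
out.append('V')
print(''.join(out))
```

Execution trace: 'G' (try body) → 'E' (except AttributeError) → 'V' (after the try/except). Output: GEV

Answer: GEV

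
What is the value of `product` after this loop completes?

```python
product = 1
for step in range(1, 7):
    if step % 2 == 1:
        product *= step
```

Product of odd numbers 1 to 6
`product` takes the values: 1 → 3 → 15

Answer: 15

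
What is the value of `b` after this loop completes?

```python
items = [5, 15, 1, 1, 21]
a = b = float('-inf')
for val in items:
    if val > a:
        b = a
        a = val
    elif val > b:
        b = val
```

Second largest (with repeats) in [5, 15, 1, 1, 21]
`b` takes the values: -inf → 5 → 15

Answer: 15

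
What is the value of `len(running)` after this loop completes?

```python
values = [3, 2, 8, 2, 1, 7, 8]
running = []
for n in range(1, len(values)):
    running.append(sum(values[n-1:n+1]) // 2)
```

Number of 2-element averages
`running` takes the values: [] → [2] → [2, 5] → [2, 5, 5] → [2, 5, 5, 1] → [2, 5, 5, 1, 4] → [2, 5, 5, 1, 4, 7]
So `len(running)` = 6

Answer: 6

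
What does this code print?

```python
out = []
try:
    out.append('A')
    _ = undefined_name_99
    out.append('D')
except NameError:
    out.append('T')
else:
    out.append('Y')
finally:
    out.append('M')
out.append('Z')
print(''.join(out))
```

Execution trace: 'A' (try body) → 'T' (except NameError) → 'M' (finally) → 'Z' (after the try/except). Output: ATMZ

Answer: ATMZ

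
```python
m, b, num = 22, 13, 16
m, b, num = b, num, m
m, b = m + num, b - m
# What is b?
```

Trace:
`m, b, num = 22, 13, 16` → m = 22; b = 13; num = 16
`m, b, num = b, num, m` → m = 13; b = 16; num = 22
`m, b = m + num, b - m` → m = 35; b = 3
So b = 3

Answer: 3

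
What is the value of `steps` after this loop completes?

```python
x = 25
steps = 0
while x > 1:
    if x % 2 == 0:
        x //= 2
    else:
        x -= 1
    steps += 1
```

Steps to reduce 25 to 1
`steps` takes the values: 0 → 1 → 2 → 3 → 4 → 5 → 6

Answer: 6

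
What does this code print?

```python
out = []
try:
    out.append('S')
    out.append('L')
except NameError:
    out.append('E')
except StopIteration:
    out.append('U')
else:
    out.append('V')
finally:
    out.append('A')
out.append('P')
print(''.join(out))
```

Execution trace: 'S' (try body) → 'L' (try body, no exception) → 'V' (else) → 'A' (finally) → 'P' (after the try/except). Output: SLVAP

Answer: SLVAP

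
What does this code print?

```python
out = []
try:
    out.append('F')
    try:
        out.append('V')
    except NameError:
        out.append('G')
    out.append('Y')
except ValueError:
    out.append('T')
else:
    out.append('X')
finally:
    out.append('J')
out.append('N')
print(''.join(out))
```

Execution trace: 'F' (try body) → 'V' (inner try body, no exception) → 'Y' (try body, no exception) → 'X' (else) → 'J' (finally) → 'N' (after the try/except). Output: FVYXJN

Answer: FVYXJN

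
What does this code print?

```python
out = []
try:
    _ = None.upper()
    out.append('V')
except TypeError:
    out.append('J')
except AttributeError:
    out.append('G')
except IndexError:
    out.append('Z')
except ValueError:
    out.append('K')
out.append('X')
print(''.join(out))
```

Execution trace: 'G' (except AttributeError) → 'X' (after the try/except). Output: GX

Answer: GX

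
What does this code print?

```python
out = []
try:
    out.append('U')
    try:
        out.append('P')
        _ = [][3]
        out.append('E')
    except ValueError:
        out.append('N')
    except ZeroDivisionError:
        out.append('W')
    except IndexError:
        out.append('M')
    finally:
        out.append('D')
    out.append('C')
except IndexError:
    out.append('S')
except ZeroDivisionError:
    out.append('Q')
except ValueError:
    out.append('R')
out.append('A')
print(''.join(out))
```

Execution trace: 'U' (try body) → 'P' (inner try body) → 'M' (inner except IndexError) → 'D' (inner finally) → 'C' (try body, no exception) → 'A' (after the try/except). Output: UPMDCA

Answer: UPMDCA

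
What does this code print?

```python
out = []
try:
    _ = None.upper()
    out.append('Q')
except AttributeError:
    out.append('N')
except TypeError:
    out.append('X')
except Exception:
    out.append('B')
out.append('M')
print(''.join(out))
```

Execution trace: 'N' (except AttributeError) → 'M' (after the try/except). Output: NM

Answer: NM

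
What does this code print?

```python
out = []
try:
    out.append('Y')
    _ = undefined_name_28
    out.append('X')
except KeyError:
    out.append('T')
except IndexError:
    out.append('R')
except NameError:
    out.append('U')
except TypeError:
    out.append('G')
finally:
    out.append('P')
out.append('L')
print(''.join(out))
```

Execution trace: 'Y' (try body) → 'U' (except NameError) → 'P' (finally) → 'L' (after the try/except). Output: YUPL

Answer: YUPL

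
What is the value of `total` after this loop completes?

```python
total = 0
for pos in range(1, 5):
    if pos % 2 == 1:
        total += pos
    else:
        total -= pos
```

Add odd, subtract even
`total` takes the values: 0 → 1 → -1 → 2 → -2

Answer: -2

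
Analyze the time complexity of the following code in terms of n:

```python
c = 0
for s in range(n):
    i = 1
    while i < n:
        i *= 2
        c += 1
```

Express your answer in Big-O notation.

Each loop level contributes: n × log n. Multiplying the contributions gives O(n log n).

Answer: O(n log n)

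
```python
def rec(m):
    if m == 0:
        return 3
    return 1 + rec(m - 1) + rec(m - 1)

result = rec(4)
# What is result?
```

rec(m) = 1 + 2·rec(m-1), rec(0)=3. Closed form: (3+1)·2^4 - 1 = 63.

Answer: 63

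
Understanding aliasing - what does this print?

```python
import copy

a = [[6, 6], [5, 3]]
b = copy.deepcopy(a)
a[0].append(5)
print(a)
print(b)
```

Key concept: deep copy is fully independent.
Step by step:
`a = [[6, 6], [5, 3]]` → a = [[6, 6], [5, 3]]
`b = copy.deepcopy(a)` → b = [[6, 6], [5, 3]]
`a[0].append(5)` → a = [[6, 6, 5], [5, 3]]
`print(a)` → prints [[6, 6, 5], [5, 3]]
`print(b)` → prints [[6, 6], [5, 3]]

Answer:
[[6, 6, 5], [5, 3]]
[[6, 6], [5, 3]]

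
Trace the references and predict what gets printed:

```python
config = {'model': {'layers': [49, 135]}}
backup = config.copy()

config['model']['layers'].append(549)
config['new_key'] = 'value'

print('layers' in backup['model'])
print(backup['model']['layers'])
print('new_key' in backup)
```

Key concept: shallow copy gotcha with nested dict.
Step by step:
`config = {'model': {'layers': [49, 135]}}` → config = {'model': {'layers': [49, 135]}}
`backup = config.copy()` → backup = {'model': {'layers': [49, 135]}}
`config['model']['layers'].append(549)` → config = {'model': {'layers': [49, 135, 549]}}; backup = {'model': {'layers': [49, 135, 549]}}
`config['new_key'] = 'value'` → config = {'model': {'layers': [49, 135, 549]}, 'new_key': 'value'}
`print('layers' in backup['model'])` → prints True
`print(backup['model']['layers'])` → prints [49, 135, 549]
`print('new_key' in backup)` → prints False

Answer:
True
[49, 135, 549]
False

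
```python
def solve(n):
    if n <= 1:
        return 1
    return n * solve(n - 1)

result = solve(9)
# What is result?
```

solve(9) = 9 * 8 * 7 * 6 * 5 * 4 * 3 * 2 * 1 = 362880

Answer: 362880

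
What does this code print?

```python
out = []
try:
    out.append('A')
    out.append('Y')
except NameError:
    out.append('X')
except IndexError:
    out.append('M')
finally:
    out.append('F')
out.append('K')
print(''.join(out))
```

Execution trace: 'A' (try body) → 'Y' (try body, no exception) → 'F' (finally) → 'K' (after the try/except). Output: AYFK

Answer: AYFK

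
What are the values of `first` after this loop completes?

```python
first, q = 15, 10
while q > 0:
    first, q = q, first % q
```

GCD of 15 and 10
`first` takes the values: 15 → 10 → 5

Answer: 5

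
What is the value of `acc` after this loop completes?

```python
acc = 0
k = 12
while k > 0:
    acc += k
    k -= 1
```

Sum 12 down to 1
`acc` takes the values: 0 → 12 → 23 → 33 → 42 → 50 → 57 → 63 → 68 → 72 → 75 → 77 → 78

Answer: 78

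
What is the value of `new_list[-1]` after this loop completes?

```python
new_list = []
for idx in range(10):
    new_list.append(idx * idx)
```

Last element of squares 0 to 9
`new_list` takes the values: [] → [0] → [0, 1] → [0, 1, 4] → [0, 1, 4, 9] → [0, 1, 4, 9, 16] → [0, 1, 4, 9, 16, 25] → [0, 1, 4, 9, 16, 25, 36] → [0, 1, 4, 9, 16, 25, 36, 49] → [0, 1, 4, 9, 16, 25, 36, 49, 64] → [0, 1, 4, 9, 16, 25, 36, 49, 64, 81]
So `new_list[-1]` = 81

Answer: 81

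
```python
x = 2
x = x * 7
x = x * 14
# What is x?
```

Trace:
`x = 2` → x = 2
`x = x * 7` → x = 14
`x = x * 14` → x = 196
So x = 196

Answer: 196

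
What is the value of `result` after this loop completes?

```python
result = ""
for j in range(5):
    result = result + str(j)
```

Concatenate digits 0 to 4
`result` takes the values: "" → "0" → "01" → "012" → "0123" → "01234"

Answer: "01234"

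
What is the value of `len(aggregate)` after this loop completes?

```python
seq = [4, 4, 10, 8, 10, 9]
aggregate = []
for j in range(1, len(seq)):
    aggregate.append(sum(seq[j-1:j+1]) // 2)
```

Number of 2-element averages
`aggregate` takes the values: [] → [4] → [4, 7] → [4, 7, 9] → [4, 7, 9, 9] → [4, 7, 9, 9, 9]
So `len(aggregate)` = 5

Answer: 5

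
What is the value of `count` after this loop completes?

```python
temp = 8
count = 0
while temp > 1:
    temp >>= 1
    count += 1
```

Count right shifts until 1
`count` takes the values: 0 → 1 → 2 → 3

Answer: 3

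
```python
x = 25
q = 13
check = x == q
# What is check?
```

Trace:
`x = 25` → x = 25
`q = 13` → q = 13
`check = x == q` → check = False
So check = False

Answer: False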